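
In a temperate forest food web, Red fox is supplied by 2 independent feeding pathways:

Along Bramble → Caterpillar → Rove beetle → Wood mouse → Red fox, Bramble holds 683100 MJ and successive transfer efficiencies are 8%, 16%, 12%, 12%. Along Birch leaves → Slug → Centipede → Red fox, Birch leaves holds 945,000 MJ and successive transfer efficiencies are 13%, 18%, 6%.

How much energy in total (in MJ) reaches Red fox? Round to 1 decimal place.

1452.7 MJ

Via Bramble: 683100 × 0.08 × 0.16 × 0.12 × 0.12 = 125.908992 MJ
Via Birch leaves: 945000 × 0.13 × 0.18 × 0.06 = 1326.78 MJ
Total at Red fox: 125.908992 + 1326.78 = 1452.688992 MJ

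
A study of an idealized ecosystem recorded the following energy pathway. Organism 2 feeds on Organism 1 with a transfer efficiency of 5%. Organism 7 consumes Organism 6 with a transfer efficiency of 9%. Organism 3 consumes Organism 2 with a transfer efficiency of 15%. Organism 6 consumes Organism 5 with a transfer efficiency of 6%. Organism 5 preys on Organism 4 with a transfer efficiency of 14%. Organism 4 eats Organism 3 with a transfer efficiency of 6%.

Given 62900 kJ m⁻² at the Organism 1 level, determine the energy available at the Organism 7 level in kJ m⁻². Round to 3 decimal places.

Organism 2: 62900 × 0.05 = 3145 kJ m⁻²
Organism 3: 3145 × 0.15 = 471.75 kJ m⁻²
Organism 4: 471.75 × 0.06 = 28.305 kJ m⁻²
Organism 5: 28.305 × 0.14 = 3.9627 kJ m⁻²
Organism 6: 3.9627 × 0.06 = 0.237762 kJ m⁻²
Organism 7: 0.237762 × 0.09 = 0.02139858 kJ m⁻²

0.021 kJ m⁻²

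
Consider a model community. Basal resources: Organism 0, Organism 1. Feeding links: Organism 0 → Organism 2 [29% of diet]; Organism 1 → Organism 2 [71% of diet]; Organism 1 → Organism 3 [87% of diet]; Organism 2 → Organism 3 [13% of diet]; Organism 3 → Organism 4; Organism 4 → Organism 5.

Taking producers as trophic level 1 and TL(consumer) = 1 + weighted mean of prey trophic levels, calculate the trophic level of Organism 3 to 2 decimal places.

Organism 2: 1 + (0.29×1 + 0.71×1) = 2
Organism 3: 1 + (0.87×1 + 0.13×2) = 2.13
Organism 4: 1 + 2.13 = 3.13
Organism 5: 1 + 3.13 = 4.13

2.13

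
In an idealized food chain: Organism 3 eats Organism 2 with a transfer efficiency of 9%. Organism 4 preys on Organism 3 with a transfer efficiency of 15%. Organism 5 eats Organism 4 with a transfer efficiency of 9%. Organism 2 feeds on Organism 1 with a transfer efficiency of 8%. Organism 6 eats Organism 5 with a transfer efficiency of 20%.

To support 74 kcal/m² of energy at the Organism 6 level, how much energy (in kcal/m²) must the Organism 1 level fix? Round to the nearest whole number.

3806584 kcal/m²

Cumulative transfer efficiency: 0.08 × 0.09 × 0.15 × 0.09 × 0.2 = 0.00001944
Organism 1 energy = 74 / 0.00001944 = 3806584 kcal/m²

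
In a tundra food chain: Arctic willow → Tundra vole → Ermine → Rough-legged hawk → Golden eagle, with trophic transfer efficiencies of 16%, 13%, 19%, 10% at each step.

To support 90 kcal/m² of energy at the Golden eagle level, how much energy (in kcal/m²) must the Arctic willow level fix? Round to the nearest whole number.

227733 kcal/m²

Cumulative transfer efficiency: 0.16 × 0.13 × 0.19 × 0.1 = 0.0003952
Arctic willow energy = 90 / 0.0003952 = 227733 kcal/m²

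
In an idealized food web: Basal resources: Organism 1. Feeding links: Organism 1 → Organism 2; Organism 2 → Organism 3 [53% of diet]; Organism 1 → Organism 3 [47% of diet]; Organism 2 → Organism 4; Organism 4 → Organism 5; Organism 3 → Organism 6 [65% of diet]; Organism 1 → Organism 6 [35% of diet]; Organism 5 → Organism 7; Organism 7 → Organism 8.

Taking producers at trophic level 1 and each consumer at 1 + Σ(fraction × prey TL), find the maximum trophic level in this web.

6

Organism 2: 1 + 1 = 2
Organism 3: 1 + (0.53×2 + 0.47×1) = 2.53
Organism 4: 1 + 2 = 3
Organism 5: 1 + 3 = 4
Organism 6: 1 + (0.65×2.53 + 0.35×1) = 2.9945
Organism 7: 1 + 4 = 5
Organism 8: 1 + 5 = 6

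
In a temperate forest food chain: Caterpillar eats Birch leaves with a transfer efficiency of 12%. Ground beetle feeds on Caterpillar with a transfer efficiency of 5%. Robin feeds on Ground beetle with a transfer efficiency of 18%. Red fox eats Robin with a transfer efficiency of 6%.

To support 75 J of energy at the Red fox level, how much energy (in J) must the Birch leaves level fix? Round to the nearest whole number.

1157407 J

Cumulative transfer efficiency: 0.12 × 0.05 × 0.18 × 0.06 = 0.0000648
Birch leaves energy = 75 / 0.0000648 = 1157407 J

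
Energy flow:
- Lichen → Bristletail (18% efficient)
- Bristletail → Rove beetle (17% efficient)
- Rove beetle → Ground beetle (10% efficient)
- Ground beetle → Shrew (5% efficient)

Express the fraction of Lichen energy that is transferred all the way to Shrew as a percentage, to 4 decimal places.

0.0153%

Product of link efficiencies: 0.18 × 0.17 × 0.1 × 0.05 = 0.000153
As a percentage: 0.000153 × 100 = 0.0153%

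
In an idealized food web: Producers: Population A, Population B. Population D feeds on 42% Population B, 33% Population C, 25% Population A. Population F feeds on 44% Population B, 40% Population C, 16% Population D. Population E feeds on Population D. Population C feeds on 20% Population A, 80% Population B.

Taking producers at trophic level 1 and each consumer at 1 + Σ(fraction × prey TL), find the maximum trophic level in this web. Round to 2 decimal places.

3.33

Population C: 1 + (0.2×1 + 0.8×1) = 2
Population D: 1 + (0.42×1 + 0.33×2 + 0.25×1) = 2.33
Population E: 1 + 2.33 = 3.33
Population F: 1 + (0.44×1 + 0.4×2 + 0.16×2.33) = 2.6128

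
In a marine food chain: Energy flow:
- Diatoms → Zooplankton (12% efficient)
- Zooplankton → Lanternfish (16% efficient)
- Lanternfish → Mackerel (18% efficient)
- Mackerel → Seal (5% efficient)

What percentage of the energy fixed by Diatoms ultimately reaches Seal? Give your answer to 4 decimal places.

0.0173%

Product of link efficiencies: 0.12 × 0.16 × 0.18 × 0.05 = 0.0001728
As a percentage: 0.0001728 × 100 = 0.0173%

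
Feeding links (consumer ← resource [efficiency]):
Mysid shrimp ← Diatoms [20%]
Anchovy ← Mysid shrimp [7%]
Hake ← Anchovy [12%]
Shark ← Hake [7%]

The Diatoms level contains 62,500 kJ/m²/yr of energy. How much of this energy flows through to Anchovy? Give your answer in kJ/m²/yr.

Mysid shrimp: 62500 × 0.2 = 12500 kJ/m²/yr
Anchovy: 12500 × 0.07 = 875 kJ/m²/yr

875 kJ/m²/yr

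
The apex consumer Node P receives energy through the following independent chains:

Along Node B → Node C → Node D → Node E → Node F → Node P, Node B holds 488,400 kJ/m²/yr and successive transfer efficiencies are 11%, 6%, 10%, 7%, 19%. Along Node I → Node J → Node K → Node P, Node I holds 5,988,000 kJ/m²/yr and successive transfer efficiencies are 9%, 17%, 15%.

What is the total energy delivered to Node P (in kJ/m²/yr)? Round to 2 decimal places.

13746.75 kJ/m²/yr

Via Node B: 488400 × 0.11 × 0.06 × 0.1 × 0.07 × 0.19 = 4.2871752 kJ/m²/yr
Via Node I: 5988000 × 0.09 × 0.17 × 0.15 = 13742.46 kJ/m²/yr
Total at Node P: 4.2871752 + 13742.46 = 13746.7471752 kJ/m²/yr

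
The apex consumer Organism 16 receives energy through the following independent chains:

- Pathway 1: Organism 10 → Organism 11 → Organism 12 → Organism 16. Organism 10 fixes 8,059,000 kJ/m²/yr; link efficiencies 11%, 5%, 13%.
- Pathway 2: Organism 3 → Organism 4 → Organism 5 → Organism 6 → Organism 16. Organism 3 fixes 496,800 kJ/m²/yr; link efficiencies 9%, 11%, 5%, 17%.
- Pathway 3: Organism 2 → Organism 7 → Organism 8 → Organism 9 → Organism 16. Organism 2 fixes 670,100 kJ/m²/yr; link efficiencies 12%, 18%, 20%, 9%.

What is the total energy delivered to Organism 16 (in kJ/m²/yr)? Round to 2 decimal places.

6064.53 kJ/m²/yr

Pathway 1: 8059000 × 0.11 × 0.05 × 0.13 = 5762.185 kJ/m²/yr
Pathway 2: 496800 × 0.09 × 0.11 × 0.05 × 0.17 = 41.80572 kJ/m²/yr
Pathway 3: 670100 × 0.12 × 0.18 × 0.2 × 0.09 = 260.53488 kJ/m²/yr
Total at Organism 16: 5762.185 + 41.80572 + 260.53488 = 6064.5256 kJ/m²/yr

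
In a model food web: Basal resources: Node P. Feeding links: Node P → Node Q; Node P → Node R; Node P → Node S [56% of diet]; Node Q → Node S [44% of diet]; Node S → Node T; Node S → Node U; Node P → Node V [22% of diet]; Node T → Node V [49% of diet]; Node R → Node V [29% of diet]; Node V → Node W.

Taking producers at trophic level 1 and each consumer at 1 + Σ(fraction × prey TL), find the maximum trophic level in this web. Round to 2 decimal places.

Node Q: 1 + 1 = 2
Node R: 1 + 1 = 2
Node S: 1 + (0.56×1 + 0.44×2) = 2.44
Node T: 1 + 2.44 = 3.44
Node U: 1 + 2.44 = 3.44
Node V: 1 + (0.22×1 + 0.49×3.44 + 0.29×2) = 3.4856
Node W: 1 + 3.4856 = 4.4856

4.49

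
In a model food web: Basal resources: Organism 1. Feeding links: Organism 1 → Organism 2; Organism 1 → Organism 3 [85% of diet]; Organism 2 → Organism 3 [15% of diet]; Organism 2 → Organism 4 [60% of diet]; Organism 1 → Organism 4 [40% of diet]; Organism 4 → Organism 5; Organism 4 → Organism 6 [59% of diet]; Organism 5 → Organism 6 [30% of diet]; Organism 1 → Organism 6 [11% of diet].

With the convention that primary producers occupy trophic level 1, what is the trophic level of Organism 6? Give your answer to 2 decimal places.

3.72

Organism 2: 1 + 1 = 2
Organism 3: 1 + (0.85×1 + 0.15×2) = 2.15
Organism 4: 1 + (0.6×2 + 0.4×1) = 2.6
Organism 5: 1 + 2.6 = 3.6
Organism 6: 1 + (0.59×2.6 + 0.3×3.6 + 0.11×1) = 3.724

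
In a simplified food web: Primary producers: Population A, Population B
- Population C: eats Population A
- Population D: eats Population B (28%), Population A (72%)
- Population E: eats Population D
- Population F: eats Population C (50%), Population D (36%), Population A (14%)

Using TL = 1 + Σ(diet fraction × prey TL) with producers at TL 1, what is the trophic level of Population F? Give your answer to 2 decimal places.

Population C: 1 + 1 = 2
Population D: 1 + (0.28×1 + 0.72×1) = 2
Population E: 1 + 2 = 3
Population F: 1 + (0.5×2 + 0.36×2 + 0.14×1) = 2.86

2.86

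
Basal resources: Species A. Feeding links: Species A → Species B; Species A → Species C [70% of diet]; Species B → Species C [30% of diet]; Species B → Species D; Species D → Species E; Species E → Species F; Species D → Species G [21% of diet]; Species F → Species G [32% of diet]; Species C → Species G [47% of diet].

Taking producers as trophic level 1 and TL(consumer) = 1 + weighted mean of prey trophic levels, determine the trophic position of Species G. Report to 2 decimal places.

4.31

Species B: 1 + 1 = 2
Species C: 1 + (0.7×1 + 0.3×2) = 2.3
Species D: 1 + 2 = 3
Species E: 1 + 3 = 4
Species F: 1 + 4 = 5
Species G: 1 + (0.21×3 + 0.32×5 + 0.47×2.3) = 4.311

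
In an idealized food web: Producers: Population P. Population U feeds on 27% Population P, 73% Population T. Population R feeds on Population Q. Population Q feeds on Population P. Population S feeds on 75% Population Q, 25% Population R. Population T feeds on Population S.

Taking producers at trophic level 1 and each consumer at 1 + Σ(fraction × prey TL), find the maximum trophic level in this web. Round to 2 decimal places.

Population Q: 1 + 1 = 2
Population R: 1 + 2 = 3
Population S: 1 + (0.75×2 + 0.25×3) = 3.25
Population T: 1 + 3.25 = 4.25
Population U: 1 + (0.27×1 + 0.73×4.25) = 4.3725

4.37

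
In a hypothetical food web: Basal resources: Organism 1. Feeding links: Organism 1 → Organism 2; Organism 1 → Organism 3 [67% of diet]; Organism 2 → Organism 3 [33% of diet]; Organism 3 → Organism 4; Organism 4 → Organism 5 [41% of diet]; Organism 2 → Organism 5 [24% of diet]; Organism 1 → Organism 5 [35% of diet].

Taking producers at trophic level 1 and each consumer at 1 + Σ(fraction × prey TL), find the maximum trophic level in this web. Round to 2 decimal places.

3.33

Organism 2: 1 + 1 = 2
Organism 3: 1 + (0.67×1 + 0.33×2) = 2.33
Organism 4: 1 + 2.33 = 3.33
Organism 5: 1 + (0.41×3.33 + 0.24×2 + 0.35×1) = 3.1953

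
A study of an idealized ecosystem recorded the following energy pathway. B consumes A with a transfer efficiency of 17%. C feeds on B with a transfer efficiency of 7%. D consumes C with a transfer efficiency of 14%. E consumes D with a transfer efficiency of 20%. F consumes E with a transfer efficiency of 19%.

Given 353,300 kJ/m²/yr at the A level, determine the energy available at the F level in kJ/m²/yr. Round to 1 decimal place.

22.4 kJ/m²/yr

B: 353300 × 0.17 = 60061 kJ/m²/yr
C: 60061 × 0.07 = 4204.27 kJ/m²/yr
D: 4204.27 × 0.14 = 588.5978 kJ/m²/yr
E: 588.5978 × 0.2 = 117.71956 kJ/m²/yr
F: 117.71956 × 0.19 = 22.3667164 kJ/m²/yr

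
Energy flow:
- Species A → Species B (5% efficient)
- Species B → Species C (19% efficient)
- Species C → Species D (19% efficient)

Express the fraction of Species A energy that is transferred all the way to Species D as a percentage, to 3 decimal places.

0.181%

Product of link efficiencies: 0.05 × 0.19 × 0.19 = 0.001805
As a percentage: 0.001805 × 100 = 0.181%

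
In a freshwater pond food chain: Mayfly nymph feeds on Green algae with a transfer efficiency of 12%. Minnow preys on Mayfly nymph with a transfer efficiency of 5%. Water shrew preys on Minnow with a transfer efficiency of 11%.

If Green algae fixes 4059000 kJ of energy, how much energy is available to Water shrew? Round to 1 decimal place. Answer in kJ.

Mayfly nymph: 4059000 × 0.12 = 487080 kJ
Minnow: 487080 × 0.05 = 24354 kJ
Water shrew: 24354 × 0.11 = 2678.94 kJ

2678.9 kJ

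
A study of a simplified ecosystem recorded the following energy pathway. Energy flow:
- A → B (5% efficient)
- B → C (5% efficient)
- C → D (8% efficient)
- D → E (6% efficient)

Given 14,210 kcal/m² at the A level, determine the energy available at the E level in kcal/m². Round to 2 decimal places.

0.17 kcal/m²

B: 14210 × 0.05 = 710.5 kcal/m²
C: 710.5 × 0.05 = 35.525 kcal/m²
D: 35.525 × 0.08 = 2.842 kcal/m²
E: 2.842 × 0.06 = 0.17052 kcal/m²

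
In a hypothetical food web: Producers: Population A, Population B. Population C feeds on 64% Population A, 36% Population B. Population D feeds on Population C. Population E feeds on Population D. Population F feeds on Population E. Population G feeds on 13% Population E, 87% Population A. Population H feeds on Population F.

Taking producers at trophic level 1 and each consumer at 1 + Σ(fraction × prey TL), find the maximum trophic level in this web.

6

Population C: 1 + (0.64×1 + 0.36×1) = 2
Population D: 1 + 2 = 3
Population E: 1 + 3 = 4
Population F: 1 + 4 = 5
Population G: 1 + (0.13×4 + 0.87×1) = 2.39
Population H: 1 + 5 = 6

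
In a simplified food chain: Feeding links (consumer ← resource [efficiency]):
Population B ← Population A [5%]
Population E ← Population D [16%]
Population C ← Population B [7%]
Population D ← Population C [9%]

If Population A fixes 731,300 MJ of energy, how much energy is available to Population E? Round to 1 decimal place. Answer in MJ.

Population B: 731300 × 0.05 = 36565 MJ
Population C: 36565 × 0.07 = 2559.55 MJ
Population D: 2559.55 × 0.09 = 230.3595 MJ
Population E: 230.3595 × 0.16 = 36.85752 MJ

36.9 MJ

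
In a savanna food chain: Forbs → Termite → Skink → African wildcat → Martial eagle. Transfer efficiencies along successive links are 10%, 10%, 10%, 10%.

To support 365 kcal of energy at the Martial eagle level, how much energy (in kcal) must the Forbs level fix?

Cumulative transfer efficiency: 0.1 × 0.1 × 0.1 × 0.1 = 0.0001
Forbs energy = 365 / 0.0001 = 3650000 kcal

3650000 kcal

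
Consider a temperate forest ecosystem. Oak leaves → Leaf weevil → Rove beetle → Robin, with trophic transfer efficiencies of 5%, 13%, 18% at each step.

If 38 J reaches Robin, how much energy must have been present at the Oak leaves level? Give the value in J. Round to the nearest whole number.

32479 J

Cumulative transfer efficiency: 0.05 × 0.13 × 0.18 = 0.00117
Oak leaves energy = 38 / 0.00117 = 32479 J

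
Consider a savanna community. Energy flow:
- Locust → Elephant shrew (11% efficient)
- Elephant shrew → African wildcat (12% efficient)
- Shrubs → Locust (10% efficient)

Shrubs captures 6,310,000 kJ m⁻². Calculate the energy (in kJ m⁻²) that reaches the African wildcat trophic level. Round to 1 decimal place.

8329.2 kJ m⁻²

Locust: 6310000 × 0.1 = 631000 kJ m⁻²
Elephant shrew: 631000 × 0.11 = 69410 kJ m⁻²
African wildcat: 69410 × 0.12 = 8329.2 kJ m⁻²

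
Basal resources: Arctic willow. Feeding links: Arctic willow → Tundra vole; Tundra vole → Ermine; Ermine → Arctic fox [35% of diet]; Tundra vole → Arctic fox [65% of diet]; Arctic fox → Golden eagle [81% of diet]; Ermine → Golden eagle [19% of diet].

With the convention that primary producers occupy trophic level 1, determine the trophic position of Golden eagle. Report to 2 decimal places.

4.28

Tundra vole: 1 + 1 = 2
Ermine: 1 + 2 = 3
Arctic fox: 1 + (0.35×3 + 0.65×2) = 3.35
Golden eagle: 1 + (0.81×3.35 + 0.19×3) = 4.2835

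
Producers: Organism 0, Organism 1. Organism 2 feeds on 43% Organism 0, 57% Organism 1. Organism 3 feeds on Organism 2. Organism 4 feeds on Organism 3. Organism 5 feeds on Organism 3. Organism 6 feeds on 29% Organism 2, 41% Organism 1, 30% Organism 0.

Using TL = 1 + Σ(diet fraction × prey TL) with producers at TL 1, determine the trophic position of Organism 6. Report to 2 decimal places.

Organism 2: 1 + (0.43×1 + 0.57×1) = 2
Organism 3: 1 + 2 = 3
Organism 4: 1 + 3 = 4
Organism 5: 1 + 3 = 4
Organism 6: 1 + (0.29×2 + 0.41×1 + 0.3×1) = 2.29

2.29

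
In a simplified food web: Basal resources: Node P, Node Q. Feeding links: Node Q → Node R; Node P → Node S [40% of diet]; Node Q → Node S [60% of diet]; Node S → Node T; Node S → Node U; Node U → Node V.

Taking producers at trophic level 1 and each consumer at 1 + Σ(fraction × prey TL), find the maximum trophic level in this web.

4

Node R: 1 + 1 = 2
Node S: 1 + (0.4×1 + 0.6×1) = 2
Node T: 1 + 2 = 3
Node U: 1 + 2 = 3
Node V: 1 + 3 = 4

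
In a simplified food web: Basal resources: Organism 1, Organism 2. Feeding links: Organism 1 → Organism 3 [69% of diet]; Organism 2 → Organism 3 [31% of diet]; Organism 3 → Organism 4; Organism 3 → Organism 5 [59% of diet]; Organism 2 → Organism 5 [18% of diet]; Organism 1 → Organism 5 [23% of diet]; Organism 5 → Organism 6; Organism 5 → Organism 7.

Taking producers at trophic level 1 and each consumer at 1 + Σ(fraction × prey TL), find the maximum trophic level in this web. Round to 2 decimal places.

3.59

Organism 3: 1 + (0.69×1 + 0.31×1) = 2
Organism 4: 1 + 2 = 3
Organism 5: 1 + (0.59×2 + 0.18×1 + 0.23×1) = 2.59
Organism 6: 1 + 2.59 = 3.59
Organism 7: 1 + 2.59 = 3.59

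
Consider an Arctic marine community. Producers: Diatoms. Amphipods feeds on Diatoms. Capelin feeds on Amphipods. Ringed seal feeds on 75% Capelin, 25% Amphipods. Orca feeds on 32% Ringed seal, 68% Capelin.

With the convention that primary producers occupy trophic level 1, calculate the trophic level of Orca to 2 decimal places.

Amphipods: 1 + 1 = 2
Capelin: 1 + 2 = 3
Ringed seal: 1 + (0.75×3 + 0.25×2) = 3.75
Orca: 1 + (0.32×3.75 + 0.68×3) = 4.24

4.24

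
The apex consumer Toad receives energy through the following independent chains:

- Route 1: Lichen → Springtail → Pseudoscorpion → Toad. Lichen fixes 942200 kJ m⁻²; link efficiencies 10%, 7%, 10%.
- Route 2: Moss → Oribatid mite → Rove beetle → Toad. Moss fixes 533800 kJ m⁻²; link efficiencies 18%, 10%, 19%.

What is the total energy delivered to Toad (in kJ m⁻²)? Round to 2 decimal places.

Route 1: 942200 × 0.1 × 0.07 × 0.1 = 659.54 kJ m⁻²
Route 2: 533800 × 0.18 × 0.1 × 0.19 = 1825.596 kJ m⁻²
Total at Toad: 659.54 + 1825.596 = 2485.136 kJ m⁻²

2485.14 kJ m⁻²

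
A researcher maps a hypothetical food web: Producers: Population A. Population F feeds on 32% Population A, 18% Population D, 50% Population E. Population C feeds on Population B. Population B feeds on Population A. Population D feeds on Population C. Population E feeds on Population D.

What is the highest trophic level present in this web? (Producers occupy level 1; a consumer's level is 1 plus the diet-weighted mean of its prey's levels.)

Population B: 1 + 1 = 2
Population C: 1 + 2 = 3
Population D: 1 + 3 = 4
Population E: 1 + 4 = 5
Population F: 1 + (0.32×1 + 0.18×4 + 0.5×5) = 4.54

5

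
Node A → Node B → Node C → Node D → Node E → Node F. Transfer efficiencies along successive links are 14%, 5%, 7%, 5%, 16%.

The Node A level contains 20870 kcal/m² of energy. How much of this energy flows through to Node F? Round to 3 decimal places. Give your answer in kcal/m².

Node B: 20870 × 0.14 = 2921.8 kcal/m²
Node C: 2921.8 × 0.05 = 146.09 kcal/m²
Node D: 146.09 × 0.07 = 10.2263 kcal/m²
Node E: 10.2263 × 0.05 = 0.511315 kcal/m²
Node F: 0.511315 × 0.16 = 0.0818104 kcal/m²

0.082 kcal/m²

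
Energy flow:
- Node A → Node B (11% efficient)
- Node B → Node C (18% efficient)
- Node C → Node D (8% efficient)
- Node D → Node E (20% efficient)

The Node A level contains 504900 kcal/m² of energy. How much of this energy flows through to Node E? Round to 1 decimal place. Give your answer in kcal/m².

Node B: 504900 × 0.11 = 55539 kcal/m²
Node C: 55539 × 0.18 = 9997.02 kcal/m²
Node D: 9997.02 × 0.08 = 799.7616 kcal/m²
Node E: 799.7616 × 0.2 = 159.95232 kcal/m²

160.0 kcal/m²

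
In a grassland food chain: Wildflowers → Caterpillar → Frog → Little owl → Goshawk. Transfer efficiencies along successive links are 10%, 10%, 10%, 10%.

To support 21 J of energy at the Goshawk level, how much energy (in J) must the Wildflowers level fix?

210000 J

Cumulative transfer efficiency: 0.1 × 0.1 × 0.1 × 0.1 = 0.0001
Wildflowers energy = 21 / 0.0001 = 210000 J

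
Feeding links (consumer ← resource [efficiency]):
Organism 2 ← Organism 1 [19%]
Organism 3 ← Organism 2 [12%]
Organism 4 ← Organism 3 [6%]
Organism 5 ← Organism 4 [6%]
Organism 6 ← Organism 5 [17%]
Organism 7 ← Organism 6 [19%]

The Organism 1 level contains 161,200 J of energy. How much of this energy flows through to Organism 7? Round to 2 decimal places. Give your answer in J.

0.43 J

Organism 2: 161200 × 0.19 = 30628 J
Organism 3: 30628 × 0.12 = 3675.36 J
Organism 4: 3675.36 × 0.06 = 220.5216 J
Organism 5: 220.5216 × 0.06 = 13.231296 J
Organism 6: 13.231296 × 0.17 = 2.24932032 J
Organism 7: 2.24932032 × 0.19 = 0.4273708608 J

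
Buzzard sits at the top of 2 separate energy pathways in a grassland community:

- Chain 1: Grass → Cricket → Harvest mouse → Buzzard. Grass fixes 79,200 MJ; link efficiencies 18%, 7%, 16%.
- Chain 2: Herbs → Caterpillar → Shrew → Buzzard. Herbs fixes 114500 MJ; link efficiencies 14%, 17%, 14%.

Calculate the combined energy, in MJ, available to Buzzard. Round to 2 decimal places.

541.18 MJ

Chain 1: 79200 × 0.18 × 0.07 × 0.16 = 159.6672 MJ
Chain 2: 114500 × 0.14 × 0.17 × 0.14 = 381.514 MJ
Total at Buzzard: 159.6672 + 381.514 = 541.1812 MJ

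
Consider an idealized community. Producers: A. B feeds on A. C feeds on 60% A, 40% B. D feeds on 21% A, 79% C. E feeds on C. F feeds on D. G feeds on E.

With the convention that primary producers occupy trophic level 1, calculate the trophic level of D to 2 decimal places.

B: 1 + 1 = 2
C: 1 + (0.6×1 + 0.4×2) = 2.4
D: 1 + (0.21×1 + 0.79×2.4) = 3.106
E: 1 + 2.4 = 3.4
F: 1 + 3.106 = 4.106
G: 1 + 3.4 = 4.4

3.11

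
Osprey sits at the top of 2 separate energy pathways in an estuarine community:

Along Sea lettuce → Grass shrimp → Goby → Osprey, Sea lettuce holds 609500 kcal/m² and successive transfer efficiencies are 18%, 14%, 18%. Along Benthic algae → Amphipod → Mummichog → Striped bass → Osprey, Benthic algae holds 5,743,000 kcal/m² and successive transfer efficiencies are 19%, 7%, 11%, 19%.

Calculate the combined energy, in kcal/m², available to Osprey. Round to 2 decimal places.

4361.07 kcal/m²

Via Sea lettuce: 609500 × 0.18 × 0.14 × 0.18 = 2764.692 kcal/m²
Via Benthic algae: 5743000 × 0.19 × 0.07 × 0.11 × 0.19 = 1596.38171 kcal/m²
Total at Osprey: 2764.692 + 1596.38171 = 4361.07371 kcal/m²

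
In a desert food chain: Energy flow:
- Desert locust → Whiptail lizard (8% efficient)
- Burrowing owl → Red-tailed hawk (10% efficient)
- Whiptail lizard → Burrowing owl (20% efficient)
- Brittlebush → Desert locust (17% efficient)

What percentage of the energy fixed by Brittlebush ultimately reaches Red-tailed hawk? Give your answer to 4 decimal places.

Product of link efficiencies: 0.17 × 0.08 × 0.2 × 0.1 = 0.000272
As a percentage: 0.000272 × 100 = 0.0272%

0.0272%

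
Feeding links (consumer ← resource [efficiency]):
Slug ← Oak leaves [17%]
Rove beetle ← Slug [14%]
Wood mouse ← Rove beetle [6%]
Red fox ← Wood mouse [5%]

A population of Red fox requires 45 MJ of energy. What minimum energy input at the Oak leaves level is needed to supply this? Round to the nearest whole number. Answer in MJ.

630252 MJ

Cumulative transfer efficiency: 0.17 × 0.14 × 0.06 × 0.05 = 0.0000714
Oak leaves energy = 45 / 0.0000714 = 630252 MJ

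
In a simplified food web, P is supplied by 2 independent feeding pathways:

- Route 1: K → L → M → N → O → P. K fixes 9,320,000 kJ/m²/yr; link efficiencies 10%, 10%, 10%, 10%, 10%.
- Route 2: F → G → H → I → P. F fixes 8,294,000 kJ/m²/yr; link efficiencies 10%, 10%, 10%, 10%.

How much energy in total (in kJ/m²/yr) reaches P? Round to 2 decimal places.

922.60 kJ/m²/yr

Route 1: 9320000 × 0.1 × 0.1 × 0.1 × 0.1 × 0.1 = 93.2 kJ/m²/yr
Route 2: 8294000 × 0.1 × 0.1 × 0.1 × 0.1 = 829.4 kJ/m²/yr
Total at P: 93.2 + 829.4 = 922.6 kJ/m²/yr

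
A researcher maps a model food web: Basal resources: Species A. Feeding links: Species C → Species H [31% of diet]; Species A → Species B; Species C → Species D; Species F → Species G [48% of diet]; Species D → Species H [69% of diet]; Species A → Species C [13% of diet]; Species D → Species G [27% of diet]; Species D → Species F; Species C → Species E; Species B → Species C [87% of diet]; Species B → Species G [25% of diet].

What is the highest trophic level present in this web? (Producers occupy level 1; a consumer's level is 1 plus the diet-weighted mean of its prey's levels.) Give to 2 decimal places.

4.88

Species B: 1 + 1 = 2
Species C: 1 + (0.87×2 + 0.13×1) = 2.87
Species D: 1 + 2.87 = 3.87
Species E: 1 + 2.87 = 3.87
Species F: 1 + 3.87 = 4.87
Species G: 1 + (0.48×4.87 + 0.27×3.87 + 0.25×2) = 4.8825
Species H: 1 + (0.31×2.87 + 0.69×3.87) = 4.56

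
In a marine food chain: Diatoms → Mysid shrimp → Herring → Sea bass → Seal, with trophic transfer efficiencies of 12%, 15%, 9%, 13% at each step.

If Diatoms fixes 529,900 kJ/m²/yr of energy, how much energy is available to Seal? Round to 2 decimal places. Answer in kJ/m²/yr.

Mysid shrimp: 529900 × 0.12 = 63588 kJ/m²/yr
Herring: 63588 × 0.15 = 9538.2 kJ/m²/yr
Sea bass: 9538.2 × 0.09 = 858.438 kJ/m²/yr
Seal: 858.438 × 0.13 = 111.59694 kJ/m²/yr

111.60 kJ/m²/yr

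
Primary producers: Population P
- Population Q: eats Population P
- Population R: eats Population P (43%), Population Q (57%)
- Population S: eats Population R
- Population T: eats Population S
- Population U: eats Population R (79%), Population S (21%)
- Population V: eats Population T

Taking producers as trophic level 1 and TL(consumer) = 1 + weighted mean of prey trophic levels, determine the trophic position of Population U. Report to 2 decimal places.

Population Q: 1 + 1 = 2
Population R: 1 + (0.43×1 + 0.57×2) = 2.57
Population S: 1 + 2.57 = 3.57
Population T: 1 + 3.57 = 4.57
Population U: 1 + (0.79×2.57 + 0.21×3.57) = 3.78
Population V: 1 + 4.57 = 5.57

3.78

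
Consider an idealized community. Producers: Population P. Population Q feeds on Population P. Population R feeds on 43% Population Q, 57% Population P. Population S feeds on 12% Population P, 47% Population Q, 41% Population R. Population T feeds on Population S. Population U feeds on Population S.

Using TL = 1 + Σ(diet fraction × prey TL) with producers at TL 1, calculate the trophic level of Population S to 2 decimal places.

Population Q: 1 + 1 = 2
Population R: 1 + (0.43×2 + 0.57×1) = 2.43
Population S: 1 + (0.12×1 + 0.47×2 + 0.41×2.43) = 3.0563
Population T: 1 + 3.0563 = 4.0563
Population U: 1 + 3.0563 = 4.0563

3.06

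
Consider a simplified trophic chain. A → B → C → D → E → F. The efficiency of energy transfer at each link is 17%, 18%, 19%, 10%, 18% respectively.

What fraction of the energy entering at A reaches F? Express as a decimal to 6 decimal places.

0.000105

Product of link efficiencies: 0.17 × 0.18 × 0.19 × 0.1 × 0.18 = 0.000104652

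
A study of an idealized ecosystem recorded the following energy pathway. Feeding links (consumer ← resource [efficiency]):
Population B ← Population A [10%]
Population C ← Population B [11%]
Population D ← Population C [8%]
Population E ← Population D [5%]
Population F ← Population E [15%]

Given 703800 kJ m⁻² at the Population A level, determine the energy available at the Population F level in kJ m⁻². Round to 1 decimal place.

Population B: 703800 × 0.1 = 70380 kJ m⁻²
Population C: 70380 × 0.11 = 7741.8 kJ m⁻²
Population D: 7741.8 × 0.08 = 619.344 kJ m⁻²
Population E: 619.344 × 0.05 = 30.9672 kJ m⁻²
Population F: 30.9672 × 0.15 = 4.64508 kJ m⁻²

4.6 kJ m⁻²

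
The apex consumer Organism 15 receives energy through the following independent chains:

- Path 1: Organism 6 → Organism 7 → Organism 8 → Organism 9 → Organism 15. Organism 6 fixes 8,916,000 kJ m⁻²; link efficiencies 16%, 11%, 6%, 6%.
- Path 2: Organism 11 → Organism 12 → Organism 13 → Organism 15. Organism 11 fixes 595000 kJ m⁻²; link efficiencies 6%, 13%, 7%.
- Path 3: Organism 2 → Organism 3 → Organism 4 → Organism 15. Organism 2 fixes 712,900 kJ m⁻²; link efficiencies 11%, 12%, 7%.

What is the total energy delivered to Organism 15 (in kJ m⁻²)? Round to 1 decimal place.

1548.5 kJ m⁻²

Path 1: 8916000 × 0.16 × 0.11 × 0.06 × 0.06 = 564.91776 kJ m⁻²
Path 2: 595000 × 0.06 × 0.13 × 0.07 = 324.87 kJ m⁻²
Path 3: 712900 × 0.11 × 0.12 × 0.07 = 658.7196 kJ m⁻²
Total at Organism 15: 564.91776 + 324.87 + 658.7196 = 1548.50736 kJ m⁻²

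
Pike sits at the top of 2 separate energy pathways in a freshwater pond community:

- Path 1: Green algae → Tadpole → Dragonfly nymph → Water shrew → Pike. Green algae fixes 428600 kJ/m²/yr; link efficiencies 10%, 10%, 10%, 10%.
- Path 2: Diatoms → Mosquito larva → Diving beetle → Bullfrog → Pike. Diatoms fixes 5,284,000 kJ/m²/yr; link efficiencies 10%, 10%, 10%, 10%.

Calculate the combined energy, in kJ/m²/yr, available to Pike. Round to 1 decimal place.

571.3 kJ/m²/yr

Path 1: 428600 × 0.1 × 0.1 × 0.1 × 0.1 = 42.86 kJ/m²/yr
Path 2: 5284000 × 0.1 × 0.1 × 0.1 × 0.1 = 528.4 kJ/m²/yr
Total at Pike: 42.86 + 528.4 = 571.26 kJ/m²/yr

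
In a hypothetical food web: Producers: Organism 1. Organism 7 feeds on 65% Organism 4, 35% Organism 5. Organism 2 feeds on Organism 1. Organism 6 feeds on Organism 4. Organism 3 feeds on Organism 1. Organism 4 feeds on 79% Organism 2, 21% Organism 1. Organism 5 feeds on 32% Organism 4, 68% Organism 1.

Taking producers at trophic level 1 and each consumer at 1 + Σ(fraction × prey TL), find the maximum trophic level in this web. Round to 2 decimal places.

3.79

Organism 2: 1 + 1 = 2
Organism 3: 1 + 1 = 2
Organism 4: 1 + (0.79×2 + 0.21×1) = 2.79
Organism 5: 1 + (0.32×2.79 + 0.68×1) = 2.5728
Organism 6: 1 + 2.79 = 3.79
Organism 7: 1 + (0.65×2.79 + 0.35×2.5728) = 3.71398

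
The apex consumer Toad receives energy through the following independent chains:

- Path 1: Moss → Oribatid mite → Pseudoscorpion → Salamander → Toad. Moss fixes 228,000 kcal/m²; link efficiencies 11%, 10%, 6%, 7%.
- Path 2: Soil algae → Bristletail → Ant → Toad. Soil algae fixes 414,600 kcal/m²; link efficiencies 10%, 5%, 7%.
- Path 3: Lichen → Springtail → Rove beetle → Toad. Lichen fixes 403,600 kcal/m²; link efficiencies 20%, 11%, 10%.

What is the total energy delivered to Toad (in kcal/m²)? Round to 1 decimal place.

1043.6 kcal/m²

Path 1: 228000 × 0.11 × 0.1 × 0.06 × 0.07 = 10.5336 kcal/m²
Path 2: 414600 × 0.1 × 0.05 × 0.07 = 145.11 kcal/m²
Path 3: 403600 × 0.2 × 0.11 × 0.1 = 887.92 kcal/m²
Total at Toad: 10.5336 + 145.11 + 887.92 = 1043.5636 kcal/m²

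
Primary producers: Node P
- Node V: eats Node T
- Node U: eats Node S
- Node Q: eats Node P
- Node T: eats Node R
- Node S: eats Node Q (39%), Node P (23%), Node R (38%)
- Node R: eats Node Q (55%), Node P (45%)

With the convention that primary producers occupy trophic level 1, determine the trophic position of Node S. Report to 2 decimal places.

Node Q: 1 + 1 = 2
Node R: 1 + (0.55×2 + 0.45×1) = 2.55
Node S: 1 + (0.39×2 + 0.23×1 + 0.38×2.55) = 2.979
Node T: 1 + 2.55 = 3.55
Node U: 1 + 2.979 = 3.979
Node V: 1 + 3.55 = 4.55

2.98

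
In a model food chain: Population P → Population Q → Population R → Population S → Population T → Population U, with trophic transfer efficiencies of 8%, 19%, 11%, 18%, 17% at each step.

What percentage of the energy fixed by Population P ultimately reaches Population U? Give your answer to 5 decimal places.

Product of link efficiencies: 0.08 × 0.19 × 0.11 × 0.18 × 0.17 = 0.0000511632
As a percentage: 0.0000511632 × 100 = 0.00512%

0.00512%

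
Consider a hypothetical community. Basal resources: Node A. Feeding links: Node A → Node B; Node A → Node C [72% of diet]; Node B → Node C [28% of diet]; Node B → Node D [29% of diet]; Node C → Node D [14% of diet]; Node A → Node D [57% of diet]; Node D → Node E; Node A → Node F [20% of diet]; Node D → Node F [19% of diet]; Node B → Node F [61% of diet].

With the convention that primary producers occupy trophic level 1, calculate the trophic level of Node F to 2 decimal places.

2.89

Node B: 1 + 1 = 2
Node C: 1 + (0.72×1 + 0.28×2) = 2.28
Node D: 1 + (0.29×2 + 0.14×2.28 + 0.57×1) = 2.4692
Node E: 1 + 2.4692 = 3.4692
Node F: 1 + (0.2×1 + 0.19×2.4692 + 0.61×2) = 2.889148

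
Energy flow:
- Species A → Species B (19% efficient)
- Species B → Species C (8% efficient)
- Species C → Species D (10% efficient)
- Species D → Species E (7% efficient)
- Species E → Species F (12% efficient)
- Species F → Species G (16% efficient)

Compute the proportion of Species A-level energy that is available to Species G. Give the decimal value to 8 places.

0.00000204

Product of link efficiencies: 0.19 × 0.08 × 0.1 × 0.07 × 0.12 × 0.16 = 0.00000204288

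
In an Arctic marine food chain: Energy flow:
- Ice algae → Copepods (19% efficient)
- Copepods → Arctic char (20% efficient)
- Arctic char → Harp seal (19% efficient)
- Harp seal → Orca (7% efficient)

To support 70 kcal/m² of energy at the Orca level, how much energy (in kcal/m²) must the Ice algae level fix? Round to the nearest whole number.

138504 kcal/m²

Cumulative transfer efficiency: 0.19 × 0.2 × 0.19 × 0.07 = 0.0005054
Ice algae energy = 70 / 0.0005054 = 138504 kcal/m²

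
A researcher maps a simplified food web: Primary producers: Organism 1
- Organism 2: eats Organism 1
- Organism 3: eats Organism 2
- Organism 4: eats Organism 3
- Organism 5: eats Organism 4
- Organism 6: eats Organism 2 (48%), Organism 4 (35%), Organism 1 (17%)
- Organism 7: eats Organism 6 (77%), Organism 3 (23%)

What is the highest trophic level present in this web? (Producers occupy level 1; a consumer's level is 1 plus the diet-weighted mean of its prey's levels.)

Organism 2: 1 + 1 = 2
Organism 3: 1 + 2 = 3
Organism 4: 1 + 3 = 4
Organism 5: 1 + 4 = 5
Organism 6: 1 + (0.48×2 + 0.35×4 + 0.17×1) = 3.53
Organism 7: 1 + (0.77×3.53 + 0.23×3) = 4.4081

5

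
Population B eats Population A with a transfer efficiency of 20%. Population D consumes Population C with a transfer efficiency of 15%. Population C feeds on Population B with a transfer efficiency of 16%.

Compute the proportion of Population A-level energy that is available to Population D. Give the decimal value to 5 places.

Product of link efficiencies: 0.2 × 0.16 × 0.15 = 0.0048

0.00480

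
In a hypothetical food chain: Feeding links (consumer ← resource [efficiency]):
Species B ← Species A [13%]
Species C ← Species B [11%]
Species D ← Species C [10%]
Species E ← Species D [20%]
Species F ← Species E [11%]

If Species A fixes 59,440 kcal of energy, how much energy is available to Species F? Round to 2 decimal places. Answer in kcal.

1.87 kcal

Species B: 59440 × 0.13 = 7727.2 kcal
Species C: 7727.2 × 0.11 = 849.992 kcal
Species D: 849.992 × 0.1 = 84.9992 kcal
Species E: 84.9992 × 0.2 = 16.99984 kcal
Species F: 16.99984 × 0.11 = 1.8699824 kcal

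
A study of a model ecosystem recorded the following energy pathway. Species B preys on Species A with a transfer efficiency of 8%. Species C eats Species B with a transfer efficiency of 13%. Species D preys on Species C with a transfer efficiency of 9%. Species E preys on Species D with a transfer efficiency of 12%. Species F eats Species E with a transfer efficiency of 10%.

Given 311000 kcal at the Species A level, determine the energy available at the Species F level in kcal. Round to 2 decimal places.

Species B: 311000 × 0.08 = 24880 kcal
Species C: 24880 × 0.13 = 3234.4 kcal
Species D: 3234.4 × 0.09 = 291.096 kcal
Species E: 291.096 × 0.12 = 34.93152 kcal
Species F: 34.93152 × 0.1 = 3.493152 kcal

3.49 kcal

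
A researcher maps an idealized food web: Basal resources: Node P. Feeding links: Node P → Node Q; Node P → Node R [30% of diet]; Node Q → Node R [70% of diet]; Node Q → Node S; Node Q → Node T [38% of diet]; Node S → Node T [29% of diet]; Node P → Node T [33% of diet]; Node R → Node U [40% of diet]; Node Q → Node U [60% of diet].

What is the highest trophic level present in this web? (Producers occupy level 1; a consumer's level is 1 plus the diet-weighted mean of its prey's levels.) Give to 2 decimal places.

3.28

Node Q: 1 + 1 = 2
Node R: 1 + (0.3×1 + 0.7×2) = 2.7
Node S: 1 + 2 = 3
Node T: 1 + (0.38×2 + 0.29×3 + 0.33×1) = 2.96
Node U: 1 + (0.4×2.7 + 0.6×2) = 3.28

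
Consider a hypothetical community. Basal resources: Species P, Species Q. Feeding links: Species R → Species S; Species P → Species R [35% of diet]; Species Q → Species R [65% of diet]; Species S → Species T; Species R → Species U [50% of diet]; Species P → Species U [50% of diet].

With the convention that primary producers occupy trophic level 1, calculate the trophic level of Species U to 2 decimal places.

Species R: 1 + (0.65×1 + 0.35×1) = 2
Species S: 1 + 2 = 3
Species T: 1 + 3 = 4
Species U: 1 + (0.5×1 + 0.5×2) = 2.5

2.50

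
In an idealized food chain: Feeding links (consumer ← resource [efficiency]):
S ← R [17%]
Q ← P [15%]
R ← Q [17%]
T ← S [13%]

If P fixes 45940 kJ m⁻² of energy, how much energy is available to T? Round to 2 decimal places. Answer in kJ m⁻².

25.89 kJ m⁻²

Q: 45940 × 0.15 = 6891 kJ m⁻²
R: 6891 × 0.17 = 1171.47 kJ m⁻²
S: 1171.47 × 0.17 = 199.1499 kJ m⁻²
T: 199.1499 × 0.13 = 25.889487 kJ m⁻²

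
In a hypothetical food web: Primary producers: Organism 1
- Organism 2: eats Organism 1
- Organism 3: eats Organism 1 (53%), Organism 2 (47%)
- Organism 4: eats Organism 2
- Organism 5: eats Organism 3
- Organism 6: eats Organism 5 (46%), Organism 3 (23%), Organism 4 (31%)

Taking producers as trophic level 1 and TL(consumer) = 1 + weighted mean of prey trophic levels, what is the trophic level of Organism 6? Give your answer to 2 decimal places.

Organism 2: 1 + 1 = 2
Organism 3: 1 + (0.53×1 + 0.47×2) = 2.47
Organism 4: 1 + 2 = 3
Organism 5: 1 + 2.47 = 3.47
Organism 6: 1 + (0.46×3.47 + 0.23×2.47 + 0.31×3) = 4.0943

4.09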